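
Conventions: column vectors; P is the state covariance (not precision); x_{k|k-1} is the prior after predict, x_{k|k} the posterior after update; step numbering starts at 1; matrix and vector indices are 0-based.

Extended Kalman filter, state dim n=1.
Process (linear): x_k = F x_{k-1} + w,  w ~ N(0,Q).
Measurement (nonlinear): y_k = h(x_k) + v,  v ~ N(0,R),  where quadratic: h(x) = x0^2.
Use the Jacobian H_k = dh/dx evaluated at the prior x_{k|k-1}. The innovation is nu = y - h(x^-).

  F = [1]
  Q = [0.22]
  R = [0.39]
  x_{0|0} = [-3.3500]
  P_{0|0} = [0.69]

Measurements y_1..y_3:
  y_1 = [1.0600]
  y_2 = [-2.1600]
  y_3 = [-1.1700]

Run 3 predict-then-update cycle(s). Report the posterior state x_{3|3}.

step 1: x^-=[-3.3500]  P^-=[0.9100]  H_jac=[-6.7000]  S=[41.2399]  K=[-0.1478]  nu=[-10.1625]  x^+=[-1.8476]  P^+=[0.0086]
step 2: x^-=[-1.8476]  P^-=[0.2286]  H_jac=[-3.6951]  S=[3.5113]  K=[-0.2406]  nu=[-5.5735]  x^+=[-0.5067]  P^+=[0.0254]
step 3: x^-=[-0.5067]  P^-=[0.2454]  H_jac=[-1.0135]  S=[0.6421]  K=[-0.3874]  nu=[-1.4268]  x^+=[0.0459]  P^+=[0.1491]

x_post = [0.0459]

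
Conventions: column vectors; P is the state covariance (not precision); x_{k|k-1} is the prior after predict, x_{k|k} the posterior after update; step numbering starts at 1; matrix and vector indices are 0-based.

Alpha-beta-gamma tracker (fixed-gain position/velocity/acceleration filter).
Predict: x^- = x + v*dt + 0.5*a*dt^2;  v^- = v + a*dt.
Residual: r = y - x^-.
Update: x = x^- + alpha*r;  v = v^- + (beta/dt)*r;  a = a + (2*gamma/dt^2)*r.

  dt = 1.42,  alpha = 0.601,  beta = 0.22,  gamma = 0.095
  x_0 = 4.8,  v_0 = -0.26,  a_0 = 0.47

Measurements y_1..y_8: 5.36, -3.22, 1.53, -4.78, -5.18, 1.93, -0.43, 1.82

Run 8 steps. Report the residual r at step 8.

resid = 3.2415

step 1: x_pred=4.9047  r=0.4553  x^+=5.1783  v^+=0.4779  a^+=0.5129
step 2: x_pred=6.3741  r=-9.5941  x^+=0.6081  v^+=-0.2801  a^+=-0.3911
step 3: x_pred=-0.1841  r=1.7141  x^+=0.8461  v^+=-0.5700  a^+=-0.2296
step 4: x_pred=-0.1948  r=-4.5852  x^+=-2.9505  v^+=-1.6064  a^+=-0.6617
step 5: x_pred=-5.8987  r=0.7187  x^+=-5.4668  v^+=-2.4346  a^+=-0.5939
step 6: x_pred=-9.5227  r=11.4527  x^+=-2.6396  v^+=-1.5037  a^+=0.4852
step 7: x_pred=-4.2856  r=3.8556  x^+=-1.9684  v^+=-0.2173  a^+=0.8485
step 8: x_pred=-1.4215  r=3.2415  x^+=0.5266  v^+=1.4898  a^+=1.1540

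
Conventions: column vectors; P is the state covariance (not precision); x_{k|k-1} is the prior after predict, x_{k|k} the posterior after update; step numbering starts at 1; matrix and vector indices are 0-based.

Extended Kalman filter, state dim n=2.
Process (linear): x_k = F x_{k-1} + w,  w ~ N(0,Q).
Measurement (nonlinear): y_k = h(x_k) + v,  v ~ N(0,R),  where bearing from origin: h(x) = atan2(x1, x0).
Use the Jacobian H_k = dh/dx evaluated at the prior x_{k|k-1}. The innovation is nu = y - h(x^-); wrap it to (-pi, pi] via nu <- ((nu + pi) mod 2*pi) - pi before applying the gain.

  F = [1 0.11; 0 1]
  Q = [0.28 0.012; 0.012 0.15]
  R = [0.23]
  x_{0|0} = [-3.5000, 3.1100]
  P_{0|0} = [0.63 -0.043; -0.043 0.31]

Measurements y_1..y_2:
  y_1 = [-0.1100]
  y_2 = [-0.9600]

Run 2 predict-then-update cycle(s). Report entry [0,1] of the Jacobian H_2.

H_jac[0,1] = -0.0850

step 1: x^-=[-3.1579, 3.1100]  P^-=[0.9043 0.0031; 0.0031 0.4600]  H_jac=[-0.1583 -0.1608]  S=[0.2647]  K=[-0.5427; -0.2812]  nu=[-2.4738]  x^+=[-1.8153, 3.8057]  P^+=[0.8263 -0.0373; -0.0373 0.4391]
step 2: x^-=[-1.3967, 3.8057]  P^-=[1.1034 0.0230; 0.0230 0.5891]  H_jac=[-0.2316 -0.0850]  S=[0.2943]  K=[-0.8748; -0.1882]  nu=[-2.8825]  x^+=[1.1249, 4.3481]  P^+=[0.8782 -0.0255; -0.0255 0.5786]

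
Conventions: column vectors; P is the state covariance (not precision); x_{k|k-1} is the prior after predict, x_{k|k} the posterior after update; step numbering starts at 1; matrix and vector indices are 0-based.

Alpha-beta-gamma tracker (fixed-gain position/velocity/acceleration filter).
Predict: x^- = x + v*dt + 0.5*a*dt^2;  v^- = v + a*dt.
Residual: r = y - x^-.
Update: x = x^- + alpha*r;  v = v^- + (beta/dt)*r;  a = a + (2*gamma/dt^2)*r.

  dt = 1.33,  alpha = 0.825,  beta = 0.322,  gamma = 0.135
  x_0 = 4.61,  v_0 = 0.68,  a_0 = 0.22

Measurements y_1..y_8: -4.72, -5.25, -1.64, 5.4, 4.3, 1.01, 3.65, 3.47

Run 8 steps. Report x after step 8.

x_post = 4.2311

step 1: x_pred=5.7090  r=-10.4290  x^+=-2.8949  v^+=-1.5523  a^+=-1.3719
step 2: x_pred=-6.1728  r=0.9228  x^+=-5.4115  v^+=-3.1534  a^+=-1.2310
step 3: x_pred=-10.6943  r=9.0543  x^+=-3.2245  v^+=-2.5986  a^+=0.1510
step 4: x_pred=-6.5470  r=11.9470  x^+=3.3093  v^+=0.4947  a^+=1.9746
step 5: x_pred=5.7137  r=-1.4137  x^+=4.5474  v^+=2.7787  a^+=1.7588
step 6: x_pred=9.7986  r=-8.7886  x^+=2.5480  v^+=2.9901  a^+=0.4173
step 7: x_pred=6.8940  r=-3.2440  x^+=4.2177  v^+=2.7598  a^+=-0.0778
step 8: x_pred=7.8194  r=-4.3494  x^+=4.2311  v^+=1.6033  a^+=-0.7417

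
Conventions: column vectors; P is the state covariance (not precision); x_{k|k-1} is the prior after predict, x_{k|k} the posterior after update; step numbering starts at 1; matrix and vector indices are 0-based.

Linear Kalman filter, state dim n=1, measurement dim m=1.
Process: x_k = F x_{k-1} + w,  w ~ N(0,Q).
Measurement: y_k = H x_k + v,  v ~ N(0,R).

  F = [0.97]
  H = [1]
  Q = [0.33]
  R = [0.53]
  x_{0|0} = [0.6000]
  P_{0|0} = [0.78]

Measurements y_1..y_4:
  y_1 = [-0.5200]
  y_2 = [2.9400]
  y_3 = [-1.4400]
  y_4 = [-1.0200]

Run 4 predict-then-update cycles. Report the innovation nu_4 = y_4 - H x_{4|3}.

innov = [-0.9617]

step 1: x^-=[0.5820]  P^-=[1.0639]  S=[1.5939]  K=[0.6675]  nu=[-1.1020]  x^+=[-0.1536]  P^+=[0.3538]
step 2: x^-=[-0.1490]  P^-=[0.6629]  S=[1.1929]  K=[0.5557]  nu=[3.0890]  x^+=[1.5675]  P^+=[0.2945]
step 3: x^-=[1.5205]  P^-=[0.6071]  S=[1.1371]  K=[0.5339]  nu=[-2.9605]  x^+=[-0.0601]  P^+=[0.2830]
step 4: x^-=[-0.0583]  P^-=[0.5962]  S=[1.1262]  K=[0.5294]  nu=[-0.9617]  x^+=[-0.5674]  P^+=[0.2806]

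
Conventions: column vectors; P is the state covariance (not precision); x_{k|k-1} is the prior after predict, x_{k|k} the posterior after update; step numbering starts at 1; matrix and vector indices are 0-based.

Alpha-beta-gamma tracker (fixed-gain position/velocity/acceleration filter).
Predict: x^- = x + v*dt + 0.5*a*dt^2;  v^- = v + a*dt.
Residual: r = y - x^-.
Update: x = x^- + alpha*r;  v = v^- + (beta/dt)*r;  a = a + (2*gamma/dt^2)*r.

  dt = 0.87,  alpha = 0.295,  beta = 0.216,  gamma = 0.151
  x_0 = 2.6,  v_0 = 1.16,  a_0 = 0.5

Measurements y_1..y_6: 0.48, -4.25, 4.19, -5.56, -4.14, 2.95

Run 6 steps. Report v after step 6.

step 1: x_pred=3.7984  r=-3.3184  x^+=2.8195  v^+=0.7711  a^+=-0.8240
step 2: x_pred=3.1785  r=-7.4285  x^+=0.9871  v^+=-1.7901  a^+=-3.7880
step 3: x_pred=-2.0039  r=6.1939  x^+=-0.1767  v^+=-3.5479  a^+=-1.3167
step 4: x_pred=-3.7616  r=-1.7984  x^+=-4.2921  v^+=-5.1399  a^+=-2.0342
step 5: x_pred=-9.5337  r=5.3937  x^+=-7.9425  v^+=-5.5705  a^+=0.1178
step 6: x_pred=-12.7443  r=15.6943  x^+=-8.1145  v^+=-1.5715  a^+=6.3798

v_post = -1.5715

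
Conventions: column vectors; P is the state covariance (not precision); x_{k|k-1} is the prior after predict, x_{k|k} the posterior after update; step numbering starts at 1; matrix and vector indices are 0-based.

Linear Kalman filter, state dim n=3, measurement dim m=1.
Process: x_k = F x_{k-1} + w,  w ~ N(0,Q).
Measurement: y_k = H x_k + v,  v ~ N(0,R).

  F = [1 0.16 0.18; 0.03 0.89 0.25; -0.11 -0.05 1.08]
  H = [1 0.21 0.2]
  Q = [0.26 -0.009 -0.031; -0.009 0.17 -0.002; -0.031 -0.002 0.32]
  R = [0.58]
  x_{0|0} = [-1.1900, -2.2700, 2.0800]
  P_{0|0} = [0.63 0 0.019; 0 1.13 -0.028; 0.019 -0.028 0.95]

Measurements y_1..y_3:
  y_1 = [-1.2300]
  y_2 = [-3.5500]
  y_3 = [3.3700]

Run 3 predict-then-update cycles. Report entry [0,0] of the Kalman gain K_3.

step 1: x^-=[-1.1788, -1.5360, 2.4908]  P^-=[0.9549 0.2128 0.0909; 0.2128 1.1128 0.1757; 0.0909 0.1757 1.4370]  S=[1.7820]  K=[0.5712; 0.2703; 0.2330]  nu=[-0.2268]  x^+=[-1.3083, -1.5973, 2.4380]  P^+=[0.3736 -0.0623 -0.1462; -0.0623 0.9827 0.0634; -0.1462 0.0634 1.3403]
step 2: x^-=[-1.1251, -0.8514, 2.8568]  P^-=[0.6333 0.1221 0.0401; 0.1221 1.0552 0.3806; 0.0401 0.3806 1.9175]  S=[1.4358]  K=[0.4645; 0.2924; 0.3507]  nu=[-2.8175]  x^+=[-2.4338, -1.6751, 1.8686]  P^+=[0.3235 -0.0729 -0.1938; -0.0729 0.9325 0.2334; -0.1938 0.2334 1.7409]
step 3: x^-=[-2.3655, -1.0967, 2.3696]  P^-=[0.5841 0.1438 0.1021; 0.1438 1.1147 0.6532; 0.1021 0.6532 2.3769]  S=[1.4645]  K=[0.4334; 0.3473; 0.4880]  nu=[5.4919]  x^+=[0.0148, 0.8104, 5.0496]  P^+=[0.3090 -0.0766 -0.2076; -0.0766 0.9381 0.4050; -0.2076 0.4050 2.0281]

K[0,0] = 0.4334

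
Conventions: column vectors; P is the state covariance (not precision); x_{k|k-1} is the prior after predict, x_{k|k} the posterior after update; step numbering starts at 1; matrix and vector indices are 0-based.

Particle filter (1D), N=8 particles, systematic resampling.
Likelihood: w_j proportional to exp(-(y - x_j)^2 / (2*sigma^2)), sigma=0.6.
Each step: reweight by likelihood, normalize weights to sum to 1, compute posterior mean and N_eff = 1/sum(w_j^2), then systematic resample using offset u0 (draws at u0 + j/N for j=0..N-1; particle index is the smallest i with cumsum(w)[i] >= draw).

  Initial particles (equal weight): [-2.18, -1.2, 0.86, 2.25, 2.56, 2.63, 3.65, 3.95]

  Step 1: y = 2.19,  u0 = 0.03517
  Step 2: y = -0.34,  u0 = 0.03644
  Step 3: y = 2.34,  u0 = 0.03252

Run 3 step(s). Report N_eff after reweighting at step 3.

step 1: w=[0.0000, 0.0000, 0.0313, 0.3635, 0.3021, 0.2792, 0.0189, 0.0049]  mean=2.4411  Neff=3.3033  idx=[3, 3, 3, 4, 4, 4, 5, 5]
step 2: w=[0.2951, 0.2951, 0.2951, 0.0278, 0.0278, 0.0278, 0.0157, 0.0157]  mean=2.2877  Neff=3.7867  idx=[0, 0, 0, 1, 1, 2, 2, 3]
step 3: w=[0.1259, 0.1259, 0.1259, 0.1259, 0.1259, 0.1259, 0.1259, 0.1190]  mean=2.2869  Neff=7.9974  idx=[0, 1, 2, 3, 4, 5, 6, 7]

N_eff = 7.9974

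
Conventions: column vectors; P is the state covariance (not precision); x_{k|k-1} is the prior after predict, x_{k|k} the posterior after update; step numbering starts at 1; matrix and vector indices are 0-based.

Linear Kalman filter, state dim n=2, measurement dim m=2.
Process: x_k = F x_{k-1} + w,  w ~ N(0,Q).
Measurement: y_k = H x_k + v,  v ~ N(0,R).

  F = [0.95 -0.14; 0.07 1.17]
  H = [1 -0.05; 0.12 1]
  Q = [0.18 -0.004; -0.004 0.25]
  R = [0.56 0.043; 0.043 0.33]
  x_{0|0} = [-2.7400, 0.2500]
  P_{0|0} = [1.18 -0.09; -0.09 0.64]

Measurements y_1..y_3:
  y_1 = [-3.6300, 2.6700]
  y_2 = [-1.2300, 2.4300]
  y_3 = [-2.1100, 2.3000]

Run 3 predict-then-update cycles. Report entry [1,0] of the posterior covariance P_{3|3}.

step 1: x^-=[-2.6380, 0.1007]  P^-=[1.2814 -0.1295; -0.1295 1.1171]  S=[1.8572 0.0122; 0.0122 1.4345]  K=[0.6934 0.0110; -0.1049 0.7688]  nu=[-0.9870, 2.8859]  x^+=[-3.2906, 2.4229]  P^+=[0.3881 -0.0131; -0.0131 0.2508]
step 2: x^-=[-3.4652, 2.6044]  P^-=[0.5387 -0.0337; -0.0337 0.5930]  S=[1.1035 0.0445; 0.0445 0.9227]  K=[0.4893 0.0099; -0.0833 0.6423]  nu=[2.3655, 0.2414]  x^+=[-2.3055, 2.5624]  P^+=[0.2740 -0.0086; -0.0086 0.2094]
step 3: x^-=[-2.5489, 2.8366]  P^-=[0.4337 -0.0295; -0.0295 0.5366]  S=[0.9980 0.0389; 0.0389 0.8658]  K=[0.4358 0.0064; -0.0806 0.6193]  nu=[0.5808, -0.2308]  x^+=[-2.2973, 2.6469]  P^+=[0.2439 -0.0084; -0.0084 0.2019]

P_post[1,0] = -0.0084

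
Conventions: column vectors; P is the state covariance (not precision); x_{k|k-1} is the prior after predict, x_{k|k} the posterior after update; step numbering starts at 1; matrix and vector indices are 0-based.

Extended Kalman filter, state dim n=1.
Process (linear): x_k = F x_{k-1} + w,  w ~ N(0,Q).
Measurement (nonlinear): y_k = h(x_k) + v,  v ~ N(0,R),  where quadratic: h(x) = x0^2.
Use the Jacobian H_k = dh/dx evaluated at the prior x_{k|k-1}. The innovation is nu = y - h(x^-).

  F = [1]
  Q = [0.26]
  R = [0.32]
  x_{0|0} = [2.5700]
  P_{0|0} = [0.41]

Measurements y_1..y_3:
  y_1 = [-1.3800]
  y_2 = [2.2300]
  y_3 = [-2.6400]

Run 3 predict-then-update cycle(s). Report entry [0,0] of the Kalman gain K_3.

K[0,0] = 0.3040

step 1: x^-=[2.5700]  P^-=[0.6700]  H_jac=[5.1400]  S=[18.0211]  K=[0.1911]  nu=[-7.9849]  x^+=[1.0441]  P^+=[0.0119]
step 2: x^-=[1.0441]  P^-=[0.2719]  H_jac=[2.0882]  S=[1.5056]  K=[0.3771]  nu=[1.1398]  x^+=[1.4739]  P^+=[0.0578]
step 3: x^-=[1.4739]  P^-=[0.3178]  H_jac=[2.9479]  S=[3.0816]  K=[0.3040]  nu=[-4.8125]  x^+=[0.0109]  P^+=[0.0330]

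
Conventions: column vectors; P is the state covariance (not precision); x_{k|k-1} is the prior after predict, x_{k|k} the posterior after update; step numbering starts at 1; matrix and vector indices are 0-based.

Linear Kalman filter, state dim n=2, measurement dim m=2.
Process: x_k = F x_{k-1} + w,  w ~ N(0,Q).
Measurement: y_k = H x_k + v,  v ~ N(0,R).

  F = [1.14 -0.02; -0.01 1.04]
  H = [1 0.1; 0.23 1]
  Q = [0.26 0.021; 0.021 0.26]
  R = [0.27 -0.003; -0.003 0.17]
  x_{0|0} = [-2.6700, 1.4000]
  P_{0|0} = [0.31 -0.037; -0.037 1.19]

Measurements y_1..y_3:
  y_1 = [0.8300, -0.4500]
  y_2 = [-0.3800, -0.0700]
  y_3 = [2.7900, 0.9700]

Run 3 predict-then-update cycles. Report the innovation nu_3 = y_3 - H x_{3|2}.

step 1: x^-=[-3.0718, 1.4827]  P^-=[0.6650 -0.0512; -0.0512 1.5479]  S=[0.9403 0.2524; 0.2524 1.7296]  K=[0.7140 -0.0453; -0.1334 0.9076]  nu=[3.7535, -1.2262]  x^+=[-0.3362, -0.1311]  P^+=[0.1985 -0.0555; -0.0555 0.1675]
step 2: x^-=[-0.3806, -0.1330]  P^-=[0.5205 -0.0506; -0.0506 0.4423]  S=[0.7848 0.1092; 0.1092 0.6166]  K=[0.6574 -0.0043; -0.1079 0.7176]  nu=[0.0139, 0.1505]  x^+=[-0.3721, -0.0265]  P^+=[0.1820 -0.0446; -0.0446 0.1326]
step 3: x^-=[-0.4237, -0.0238]  P^-=[0.4986 -0.0367; -0.0367 0.4043]  S=[0.7653 0.1146; 0.1146 0.5838]  K=[0.6457 0.0069; -0.0995 0.6976]  nu=[3.2161, 1.0913]  x^+=[1.6603, 0.4174]  P^+=[0.1785 -0.0418; -0.0418 0.1285]

innov = [3.2161, 1.0913]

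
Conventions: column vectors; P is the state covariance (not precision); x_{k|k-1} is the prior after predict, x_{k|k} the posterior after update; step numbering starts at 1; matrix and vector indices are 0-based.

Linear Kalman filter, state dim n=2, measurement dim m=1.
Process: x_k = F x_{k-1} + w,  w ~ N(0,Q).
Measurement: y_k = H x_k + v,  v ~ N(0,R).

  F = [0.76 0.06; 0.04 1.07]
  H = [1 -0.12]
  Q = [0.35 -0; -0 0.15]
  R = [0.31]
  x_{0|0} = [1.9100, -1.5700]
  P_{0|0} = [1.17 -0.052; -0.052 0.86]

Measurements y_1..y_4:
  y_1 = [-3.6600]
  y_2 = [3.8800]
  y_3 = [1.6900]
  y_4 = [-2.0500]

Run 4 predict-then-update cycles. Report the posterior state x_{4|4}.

step 1: x^-=[1.3574, -1.6035]  P^-=[1.0241 0.0484; 0.0484 1.1320]  S=[1.3388]  K=[0.7606; -0.0653]  nu=[-5.2098]  x^+=[-2.6053, -1.2631]  P^+=[0.2496 0.1149; 0.1149 1.1263]
step 2: x^-=[-2.0558, -1.4557]  P^-=[0.5087 0.1736; 0.1736 1.4498]  S=[0.7979]  K=[0.6114; -0.0004]  nu=[5.7611]  x^+=[1.4667, -1.4583]  P^+=[0.2104 0.1738; 0.1738 1.4498]
step 3: x^-=[1.0272, -1.5017]  P^-=[0.4926 0.2412; 0.2412 1.8250]  S=[0.7710]  K=[0.6014; 0.0288]  nu=[0.4826]  x^+=[1.3174, -1.4878]  P^+=[0.2138 0.2279; 0.2279 1.8244]
step 4: x^-=[0.9120, -1.5393]  P^-=[0.5008 0.3095; 0.3095 2.2586]  S=[0.7691]  K=[0.6029; 0.0500]  nu=[-3.1467]  x^+=[-0.9852, -1.6966]  P^+=[0.2213 0.2863; 0.2863 2.2567]

x_post = [-0.9852, -1.6966]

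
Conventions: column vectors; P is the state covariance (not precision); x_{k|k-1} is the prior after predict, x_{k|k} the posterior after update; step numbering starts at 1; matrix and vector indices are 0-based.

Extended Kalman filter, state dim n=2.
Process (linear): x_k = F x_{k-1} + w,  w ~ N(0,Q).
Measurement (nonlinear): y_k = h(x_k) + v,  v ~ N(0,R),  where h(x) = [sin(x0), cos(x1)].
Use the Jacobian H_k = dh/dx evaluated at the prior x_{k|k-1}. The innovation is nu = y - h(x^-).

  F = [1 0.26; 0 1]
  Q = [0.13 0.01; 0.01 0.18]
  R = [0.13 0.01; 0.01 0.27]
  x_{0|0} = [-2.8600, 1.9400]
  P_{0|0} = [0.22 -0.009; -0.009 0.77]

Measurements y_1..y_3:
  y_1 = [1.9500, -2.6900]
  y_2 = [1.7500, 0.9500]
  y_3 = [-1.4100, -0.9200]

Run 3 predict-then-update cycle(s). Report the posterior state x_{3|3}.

step 1: x^-=[-2.3556, 1.9400]  P^-=[0.3974 0.2012; 0.2012 0.9500]  H_jac=[-0.7067 0.0000; 0.0000 -0.9326]  S=[0.3284 0.1426; 0.1426 1.0963]  K=[-0.8274 -0.0635; -0.0869 -0.7969]  nu=[2.6575, -2.3291]  x^+=[-4.4064, 3.5650]  P^+=[0.1531 0.0273; 0.0273 0.2316]
step 2: x^-=[-3.4795, 3.5650]  P^-=[0.3129 0.0975; 0.0975 0.4116]  H_jac=[-0.9434 0.0000; 0.0000 0.4109]  S=[0.4085 -0.0278; -0.0278 0.3395]  K=[-0.7186 0.0592; -0.1923 0.4824]  nu=[1.4185, 1.8617]  x^+=[-4.3888, 4.1904]  P^+=[0.0984 0.0214; 0.0214 0.3123]
step 3: x^-=[-3.2993, 4.1904]  P^-=[0.2606 0.1126; 0.1126 0.4923]  H_jac=[-0.9876 0.0000; 0.0000 0.8668]  S=[0.3842 -0.0864; -0.0864 0.6399]  K=[-0.6556 0.0640; -0.1438 0.6475]  nu=[-1.5670, -0.4214]  x^+=[-2.2990, 4.1429]  P^+=[0.0856 0.0124; 0.0124 0.2000]

x_post = [-2.2990, 4.1429]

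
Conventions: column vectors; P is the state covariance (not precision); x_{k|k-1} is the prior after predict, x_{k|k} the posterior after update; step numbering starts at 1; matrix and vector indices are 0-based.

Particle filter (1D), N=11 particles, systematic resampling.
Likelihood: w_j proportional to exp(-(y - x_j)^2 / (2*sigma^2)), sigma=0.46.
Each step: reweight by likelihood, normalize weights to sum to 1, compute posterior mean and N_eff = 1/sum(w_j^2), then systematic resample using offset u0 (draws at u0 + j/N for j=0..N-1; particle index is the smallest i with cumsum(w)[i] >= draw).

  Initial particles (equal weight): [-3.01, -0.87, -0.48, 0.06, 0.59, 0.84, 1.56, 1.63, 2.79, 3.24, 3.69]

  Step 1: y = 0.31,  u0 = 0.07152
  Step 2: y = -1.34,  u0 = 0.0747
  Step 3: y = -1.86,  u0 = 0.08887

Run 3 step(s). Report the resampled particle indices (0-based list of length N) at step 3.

resampled_idx = [0, 1, 2, 3, 4, 4, 5, 6, 7, 8, 9]

step 1: w=[0.0000, 0.0148, 0.0910, 0.3429, 0.3303, 0.2047, 0.0099, 0.0065, 0.0000, 0.0000, 0.0000]  mean=0.3568  Neff=3.6076  idx=[2, 3, 3, 3, 3, 4, 4, 4, 5, 5, 5]
step 2: w=[0.8153, 0.0456, 0.0456, 0.0456, 0.0456, 0.0007, 0.0007, 0.0007, 0.0001, 0.0001, 0.0001]  mean=-0.3790  Neff=1.4858  idx=[0, 0, 0, 0, 0, 0, 0, 0, 0, 2, 4]
step 3: w=[0.1107, 0.1107, 0.1107, 0.1107, 0.1107, 0.1107, 0.1107, 0.1107, 0.1107, 0.0016, 0.0016]  mean=-0.4782  Neff=9.0590  idx=[0, 1, 2, 3, 4, 4, 5, 6, 7, 8, 9]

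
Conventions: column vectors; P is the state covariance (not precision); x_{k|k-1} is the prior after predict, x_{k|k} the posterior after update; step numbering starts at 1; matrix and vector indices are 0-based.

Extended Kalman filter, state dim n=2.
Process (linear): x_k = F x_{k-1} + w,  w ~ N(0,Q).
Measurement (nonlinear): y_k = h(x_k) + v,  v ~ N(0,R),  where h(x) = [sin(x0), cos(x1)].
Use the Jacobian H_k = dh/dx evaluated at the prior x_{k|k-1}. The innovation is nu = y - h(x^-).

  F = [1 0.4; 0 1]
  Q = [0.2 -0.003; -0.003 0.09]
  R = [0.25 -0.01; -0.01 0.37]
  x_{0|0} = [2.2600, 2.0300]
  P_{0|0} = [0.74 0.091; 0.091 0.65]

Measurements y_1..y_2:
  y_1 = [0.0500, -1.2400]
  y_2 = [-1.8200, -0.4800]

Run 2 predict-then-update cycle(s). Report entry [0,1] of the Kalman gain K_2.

K[0,1] = -0.1107

step 1: x^-=[3.0720, 2.0300]  P^-=[1.1168 0.3480; 0.3480 0.7400]  H_jac=[-0.9976 0.0000; 0.0000 -0.8964]  S=[1.3614 0.3012; 0.3012 0.9646]  K=[-0.8022 -0.0729; -0.1105 -0.6532]  nu=[-0.0195, -0.7968]  x^+=[3.1458, 2.5526]  P^+=[0.2003 0.0211; 0.0211 0.2684]
step 2: x^-=[4.1668, 2.5526]  P^-=[0.4602 0.1255; 0.1255 0.3584]  H_jac=[-0.5189 0.0000; 0.0000 -0.5555]  S=[0.3739 0.0262; 0.0262 0.4806]  K=[-0.6309 -0.1107; -0.1457 -0.4063]  nu=[-0.9652, 0.3515]  x^+=[4.7368, 2.5504]  P^+=[0.3018 0.0624; 0.0624 0.2680]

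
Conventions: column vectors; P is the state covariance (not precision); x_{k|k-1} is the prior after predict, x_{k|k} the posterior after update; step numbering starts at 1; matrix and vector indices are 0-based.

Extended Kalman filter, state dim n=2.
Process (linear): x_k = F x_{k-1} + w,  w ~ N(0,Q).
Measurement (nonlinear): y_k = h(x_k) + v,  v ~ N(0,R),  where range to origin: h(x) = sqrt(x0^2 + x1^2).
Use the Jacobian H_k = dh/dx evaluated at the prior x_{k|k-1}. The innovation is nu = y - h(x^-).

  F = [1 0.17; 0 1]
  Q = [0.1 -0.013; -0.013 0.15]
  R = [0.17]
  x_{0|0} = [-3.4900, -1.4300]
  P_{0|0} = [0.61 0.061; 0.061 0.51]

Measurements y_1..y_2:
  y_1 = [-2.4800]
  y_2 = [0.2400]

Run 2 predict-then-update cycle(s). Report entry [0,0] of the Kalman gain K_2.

step 1: x^-=[-3.7331, -1.4300]  P^-=[0.7455 0.1347; 0.1347 0.6600]  H_jac=[-0.9338 -0.3577]  S=[0.9945]  K=[-0.7484; -0.3639]  nu=[-6.4776]  x^+=[1.1149, 0.9270]  P^+=[0.1884 -0.1361; -0.1361 0.5283]
step 2: x^-=[1.2725, 0.9270]  P^-=[0.2574 -0.0593; -0.0593 0.6783]  H_jac=[0.8083 0.5888]  S=[0.5169]  K=[0.3349; 0.6800]  nu=[-1.3344]  x^+=[0.8256, 0.0196]  P^+=[0.1994 -0.1770; -0.1770 0.4393]

K[0,0] = 0.3349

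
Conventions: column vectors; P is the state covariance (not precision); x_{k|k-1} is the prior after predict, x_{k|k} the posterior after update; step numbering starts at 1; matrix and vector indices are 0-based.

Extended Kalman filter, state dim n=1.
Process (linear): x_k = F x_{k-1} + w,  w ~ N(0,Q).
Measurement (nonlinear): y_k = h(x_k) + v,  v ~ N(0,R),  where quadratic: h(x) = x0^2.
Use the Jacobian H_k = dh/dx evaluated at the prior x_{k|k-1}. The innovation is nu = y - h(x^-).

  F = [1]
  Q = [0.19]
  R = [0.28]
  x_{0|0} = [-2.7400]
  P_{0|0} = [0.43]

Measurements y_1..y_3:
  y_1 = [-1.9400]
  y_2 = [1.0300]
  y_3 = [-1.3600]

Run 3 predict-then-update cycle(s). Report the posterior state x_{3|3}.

x_post = [-0.1032]

step 1: x^-=[-2.7400]  P^-=[0.6200]  H_jac=[-5.4800]  S=[18.8988]  K=[-0.1798]  nu=[-9.4476]  x^+=[-1.0415]  P^+=[0.0092]
step 2: x^-=[-1.0415]  P^-=[0.1992]  H_jac=[-2.0831]  S=[1.1443]  K=[-0.3626]  nu=[-0.0548]  x^+=[-1.0217]  P^+=[0.0487]
step 3: x^-=[-1.0217]  P^-=[0.2387]  H_jac=[-2.0433]  S=[1.2768]  K=[-0.3821]  nu=[-2.4038]  x^+=[-0.1032]  P^+=[0.0524]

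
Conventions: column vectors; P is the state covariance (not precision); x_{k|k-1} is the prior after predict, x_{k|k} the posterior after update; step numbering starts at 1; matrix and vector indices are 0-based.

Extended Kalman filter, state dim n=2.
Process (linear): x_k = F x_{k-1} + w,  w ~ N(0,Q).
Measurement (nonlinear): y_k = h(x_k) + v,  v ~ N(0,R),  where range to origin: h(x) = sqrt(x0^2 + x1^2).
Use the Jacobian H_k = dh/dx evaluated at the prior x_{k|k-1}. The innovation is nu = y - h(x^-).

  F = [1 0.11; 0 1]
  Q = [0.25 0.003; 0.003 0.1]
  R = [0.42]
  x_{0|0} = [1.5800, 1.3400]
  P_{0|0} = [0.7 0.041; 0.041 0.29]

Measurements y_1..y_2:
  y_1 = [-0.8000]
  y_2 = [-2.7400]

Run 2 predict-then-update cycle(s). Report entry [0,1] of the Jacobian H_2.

H_jac[0,1] = 0.9733

step 1: x^-=[1.7274, 1.3400]  P^-=[0.9625 0.0759; 0.0759 0.3900]  H_jac=[0.7901 0.6129]  S=[1.2410]  K=[0.6503; 0.2410]  nu=[-2.9862]  x^+=[-0.2147, 0.6205]  P^+=[0.4377 -0.1186; -0.1186 0.3180]
step 2: x^-=[-0.1464, 0.6205]  P^-=[0.6654 -0.0806; -0.0806 0.4180]  H_jac=[-0.2297 0.9733]  S=[0.8870]  K=[-0.2607; 0.4794]  nu=[-3.3775]  x^+=[0.7342, -0.9989]  P^+=[0.6051 0.0303; 0.0303 0.2140]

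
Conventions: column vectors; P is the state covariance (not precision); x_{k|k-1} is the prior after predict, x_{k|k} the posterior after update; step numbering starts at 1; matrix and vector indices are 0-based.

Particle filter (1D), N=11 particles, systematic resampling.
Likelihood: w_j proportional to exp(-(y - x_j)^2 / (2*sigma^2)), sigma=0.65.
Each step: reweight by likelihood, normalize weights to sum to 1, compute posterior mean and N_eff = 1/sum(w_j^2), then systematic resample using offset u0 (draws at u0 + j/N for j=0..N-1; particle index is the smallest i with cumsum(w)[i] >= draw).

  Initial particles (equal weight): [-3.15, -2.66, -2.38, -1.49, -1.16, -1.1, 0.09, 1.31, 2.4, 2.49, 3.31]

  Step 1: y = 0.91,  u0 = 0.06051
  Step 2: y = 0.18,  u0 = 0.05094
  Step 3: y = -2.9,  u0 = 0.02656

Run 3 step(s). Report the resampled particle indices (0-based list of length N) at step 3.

step 1: w=[0.0000, 0.0000, 0.0000, 0.0008, 0.0044, 0.0059, 0.3178, 0.5828, 0.0509, 0.0367, 0.0008]  mean=0.9953  Neff=2.2493  idx=[6, 6, 6, 7, 7, 7, 7, 7, 7, 7, 9]
step 2: w=[0.2192, 0.2192, 0.2192, 0.0488, 0.0488, 0.0488, 0.0488, 0.0488, 0.0488, 0.0488, 0.0004]  mean=0.5081  Neff=6.2154  idx=[0, 0, 1, 1, 1, 2, 2, 3, 5, 7, 9]
step 3: w=[0.1429, 0.1429, 0.1429, 0.1429, 0.1429, 0.1429, 0.1429, 0.0000, 0.0000, 0.0000, 0.0000]  mean=0.0900  Neff=7.0002  idx=[0, 0, 1, 2, 2, 3, 4, 4, 5, 5, 6]

resampled_idx = [0, 0, 1, 2, 2, 3, 4, 4, 5, 5, 6]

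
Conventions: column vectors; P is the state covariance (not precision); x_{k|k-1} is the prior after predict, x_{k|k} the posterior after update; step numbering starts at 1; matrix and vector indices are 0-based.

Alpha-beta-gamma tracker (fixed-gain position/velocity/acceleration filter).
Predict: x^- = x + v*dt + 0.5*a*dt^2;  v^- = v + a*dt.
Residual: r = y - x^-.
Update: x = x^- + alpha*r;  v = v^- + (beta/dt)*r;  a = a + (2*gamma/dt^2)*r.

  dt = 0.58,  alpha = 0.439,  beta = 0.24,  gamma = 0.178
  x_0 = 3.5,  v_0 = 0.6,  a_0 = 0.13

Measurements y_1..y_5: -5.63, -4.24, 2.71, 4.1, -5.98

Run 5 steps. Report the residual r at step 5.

resid = -4.7639

step 1: x_pred=3.8699  r=-9.4999  x^+=-0.3006  v^+=-3.2556  a^+=-9.9234
step 2: x_pred=-3.8579  r=-0.3821  x^+=-4.0257  v^+=-9.1692  a^+=-10.3277
step 3: x_pred=-11.0809  r=13.7909  x^+=-5.0267  v^+=-9.4527  a^+=4.2667
step 4: x_pred=-9.7916  r=13.8916  x^+=-3.6932  v^+=-1.2297  a^+=18.9677
step 5: x_pred=-1.2161  r=-4.7639  x^+=-3.3074  v^+=7.8003  a^+=13.9262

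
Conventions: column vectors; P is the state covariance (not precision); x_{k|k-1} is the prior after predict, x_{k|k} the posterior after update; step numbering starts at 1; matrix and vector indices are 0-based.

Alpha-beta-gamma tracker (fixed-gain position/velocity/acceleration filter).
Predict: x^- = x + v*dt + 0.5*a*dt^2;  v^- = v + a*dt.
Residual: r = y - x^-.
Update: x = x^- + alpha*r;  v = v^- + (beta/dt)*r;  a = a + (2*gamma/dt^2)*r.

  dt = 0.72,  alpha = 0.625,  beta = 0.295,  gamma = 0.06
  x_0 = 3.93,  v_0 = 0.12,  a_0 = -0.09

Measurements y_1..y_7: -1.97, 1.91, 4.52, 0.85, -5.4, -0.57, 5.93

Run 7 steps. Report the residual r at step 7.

step 1: x_pred=3.9931  r=-5.9631  x^+=0.2662  v^+=-2.3880  a^+=-1.4703
step 2: x_pred=-1.8343  r=3.7443  x^+=0.5059  v^+=-1.9125  a^+=-0.6036
step 3: x_pred=-1.0276  r=5.5476  x^+=2.4397  v^+=-0.0741  a^+=0.6806
step 4: x_pred=2.5627  r=-1.7127  x^+=1.4923  v^+=-0.2859  a^+=0.2841
step 5: x_pred=1.3601  r=-6.7601  x^+=-2.8650  v^+=-2.8511  a^+=-1.2807
step 6: x_pred=-5.2497  r=4.6797  x^+=-2.3249  v^+=-1.8558  a^+=-0.1975
step 7: x_pred=-3.7122  r=9.6422  x^+=2.3142  v^+=1.9527  a^+=2.0345

resid = 9.6422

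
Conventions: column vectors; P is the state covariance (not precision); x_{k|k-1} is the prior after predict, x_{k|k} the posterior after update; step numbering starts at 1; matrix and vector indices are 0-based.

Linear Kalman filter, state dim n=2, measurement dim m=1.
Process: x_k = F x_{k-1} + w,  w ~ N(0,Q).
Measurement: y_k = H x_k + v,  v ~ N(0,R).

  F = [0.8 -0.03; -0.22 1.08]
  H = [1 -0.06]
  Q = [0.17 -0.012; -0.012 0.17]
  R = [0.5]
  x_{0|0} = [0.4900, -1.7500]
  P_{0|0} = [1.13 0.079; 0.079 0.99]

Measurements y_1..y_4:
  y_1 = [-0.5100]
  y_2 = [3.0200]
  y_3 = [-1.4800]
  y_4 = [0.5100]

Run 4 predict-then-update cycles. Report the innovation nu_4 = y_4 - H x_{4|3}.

step 1: x^-=[0.4445, -1.9978]  P^-=[0.8903 -0.1742; -0.1742 1.3419]  S=[1.4160]  K=[0.6361; -0.1799]  nu=[-1.0744]  x^+=[-0.2389, -1.8046]  P^+=[0.3173 -0.0122; -0.0122 1.2961]
step 2: x^-=[-0.1370, -1.8964]  P^-=[0.3748 -0.1204; -0.1204 1.7029]  S=[0.8954]  K=[0.4267; -0.2486]  nu=[3.0432]  x^+=[1.1615, -2.6529]  P^+=[0.2118 -0.0255; -0.0255 1.6475]
step 3: x^-=[1.0088, -3.1207]  P^-=[0.3083 -0.1248; -0.1248 2.1140]  S=[0.8309]  K=[0.3800; -0.3029]  nu=[-2.6760]  x^+=[-0.0082, -2.3101]  P^+=[0.1883 -0.0292; -0.0292 2.0378]
step 4: x^-=[0.0627, -2.4931]  P^-=[0.2937 -0.1366; -0.1366 2.5699]  S=[0.8194]  K=[0.3685; -0.3549]  nu=[0.2977]  x^+=[0.1724, -2.5988]  P^+=[0.1825 -0.0294; -0.0294 2.4667]

innov = [0.2977]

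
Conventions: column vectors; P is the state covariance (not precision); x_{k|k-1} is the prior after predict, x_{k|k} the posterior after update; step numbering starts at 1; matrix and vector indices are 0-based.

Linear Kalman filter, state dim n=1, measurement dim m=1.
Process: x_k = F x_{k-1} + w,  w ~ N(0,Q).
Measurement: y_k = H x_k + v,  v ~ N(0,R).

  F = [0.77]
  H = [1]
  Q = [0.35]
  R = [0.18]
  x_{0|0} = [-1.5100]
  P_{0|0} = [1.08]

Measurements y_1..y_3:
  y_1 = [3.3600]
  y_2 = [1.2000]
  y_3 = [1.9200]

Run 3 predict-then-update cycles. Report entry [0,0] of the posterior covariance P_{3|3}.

step 1: x^-=[-1.1627]  P^-=[0.9903]  S=[1.1703]  K=[0.8462]  nu=[4.5227]  x^+=[2.6644]  P^+=[0.1523]
step 2: x^-=[2.0516]  P^-=[0.4403]  S=[0.6203]  K=[0.7098]  nu=[-0.8516]  x^+=[1.4471]  P^+=[0.1278]
step 3: x^-=[1.1143]  P^-=[0.4258]  S=[0.6058]  K=[0.7028]  nu=[0.8057]  x^+=[1.6806]  P^+=[0.1265]

P_post[0,0] = 0.1265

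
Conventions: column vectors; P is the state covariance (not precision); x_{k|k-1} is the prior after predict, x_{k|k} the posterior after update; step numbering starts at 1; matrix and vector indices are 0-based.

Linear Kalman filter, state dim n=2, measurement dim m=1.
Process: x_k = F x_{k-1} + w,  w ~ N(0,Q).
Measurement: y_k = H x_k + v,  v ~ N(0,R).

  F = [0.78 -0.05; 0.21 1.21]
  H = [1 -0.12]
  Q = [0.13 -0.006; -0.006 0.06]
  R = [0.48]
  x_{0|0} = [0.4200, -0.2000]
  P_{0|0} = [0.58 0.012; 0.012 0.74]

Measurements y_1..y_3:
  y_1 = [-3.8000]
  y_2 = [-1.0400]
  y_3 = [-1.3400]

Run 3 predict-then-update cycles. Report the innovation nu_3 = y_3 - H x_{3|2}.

innov = [-0.4337]

step 1: x^-=[0.3376, -0.1538]  P^-=[0.4838 0.0554; 0.0554 1.1751]  S=[0.9674]  K=[0.4932; -0.0885]  nu=[-4.1561]  x^+=[-1.7122, 0.2139]  P^+=[0.2485 0.0976; 0.0976 1.1675]
step 2: x^-=[-1.3462, -0.1008]  P^-=[0.2765 0.0552; 0.0552 1.8300]  S=[0.7696]  K=[0.3506; -0.2136]  nu=[0.2941]  x^+=[-1.2431, -0.1636]  P^+=[0.1818 0.1128; 0.1128 1.7949]
step 3: x^-=[-0.9614, -0.4590]  P^-=[0.2363 0.0205; 0.0205 2.7532]  S=[0.7510]  K=[0.3114; -0.4126]  nu=[-0.4337]  x^+=[-1.0965, -0.2801]  P^+=[0.1635 0.1170; 0.1170 2.6254]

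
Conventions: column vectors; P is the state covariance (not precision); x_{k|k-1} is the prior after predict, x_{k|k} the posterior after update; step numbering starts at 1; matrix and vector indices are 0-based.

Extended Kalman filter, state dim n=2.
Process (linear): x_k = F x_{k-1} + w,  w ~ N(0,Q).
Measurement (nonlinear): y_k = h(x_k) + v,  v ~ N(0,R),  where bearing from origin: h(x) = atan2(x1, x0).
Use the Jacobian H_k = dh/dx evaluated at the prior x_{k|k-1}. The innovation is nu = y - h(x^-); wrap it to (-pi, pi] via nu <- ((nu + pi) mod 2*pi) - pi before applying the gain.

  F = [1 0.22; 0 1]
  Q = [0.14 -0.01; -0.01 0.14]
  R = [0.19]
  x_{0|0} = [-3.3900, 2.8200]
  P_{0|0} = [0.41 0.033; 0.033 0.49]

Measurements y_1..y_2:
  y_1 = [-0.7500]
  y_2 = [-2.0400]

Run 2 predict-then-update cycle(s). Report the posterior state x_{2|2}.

step 1: x^-=[-2.7696, 2.8200]  P^-=[0.5882 0.1308; 0.1308 0.6300]  H_jac=[-0.1805 -0.1773]  S=[0.2373]  K=[-0.5451; -0.5701]  nu=[-3.0972]  x^+=[-1.0814, 4.5856]  P^+=[0.5177 0.0571; 0.0571 0.5529]
step 2: x^-=[-0.0726, 4.5856]  P^-=[0.7096 0.1687; 0.1687 0.6929]  H_jac=[-0.2180 -0.0035]  S=[0.2240]  K=[-0.6933; -0.1749]  nu=[2.6566]  x^+=[-1.9143, 4.1210]  P^+=[0.6019 0.1415; 0.1415 0.6860]

x_post = [-1.9143, 4.1210]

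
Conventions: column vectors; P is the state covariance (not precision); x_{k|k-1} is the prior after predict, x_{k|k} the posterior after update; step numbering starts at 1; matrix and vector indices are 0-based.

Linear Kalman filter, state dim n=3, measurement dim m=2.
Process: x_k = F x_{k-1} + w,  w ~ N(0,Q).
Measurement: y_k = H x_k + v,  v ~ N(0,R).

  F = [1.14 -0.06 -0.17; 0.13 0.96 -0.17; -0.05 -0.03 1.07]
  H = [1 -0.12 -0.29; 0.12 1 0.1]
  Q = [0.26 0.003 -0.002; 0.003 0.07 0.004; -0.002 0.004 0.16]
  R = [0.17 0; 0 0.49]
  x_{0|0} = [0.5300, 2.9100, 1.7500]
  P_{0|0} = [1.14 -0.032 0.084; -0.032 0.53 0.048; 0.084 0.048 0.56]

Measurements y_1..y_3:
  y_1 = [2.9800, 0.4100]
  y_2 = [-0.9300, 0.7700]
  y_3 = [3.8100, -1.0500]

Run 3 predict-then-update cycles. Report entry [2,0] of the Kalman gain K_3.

K[2,0] = -0.3504

step 1: x^-=[0.1321, 2.5650, 1.7587]  P^-=[1.7324 0.0974 -0.0666; 0.0974 0.5665 -0.0569; -0.0666 -0.0569 0.7923]  S=[1.9885 0.2257; 0.2257 1.0998]  K=[0.8644 0.0941; -0.0369 0.5281; -0.1506 0.0439]  nu=[3.6657, -2.3467]  x^+=[3.0799, 1.1904, 1.1037]  P^+=[0.2003 0.0038 0.1823; 0.0038 0.2658 -0.0752; 0.1823 -0.0752 0.7481]
step 2: x^-=[3.2520, 1.3555, 0.9912]  P^-=[0.4701 0.0153 0.0793; 0.0153 0.3574 -0.1919; 0.0793 -0.1919 1.0026]  S=[0.6666 0.0626; 0.0626 0.8314]  K=[0.6637 0.0458; 0.0037 0.4088; -0.2754 -0.0781]  nu=[-3.7319, -1.0749]  x^+=[0.7258, 0.9025, 2.1028]  P^+=[0.1709 -0.0189 0.2081; -0.0189 0.2183 -0.1576; 0.2081 -0.1576 0.9443]
step 3: x^-=[0.4158, 0.6032, 2.1866]  P^-=[0.4289 0.0017 0.0824; 0.0017 0.3389 -0.3062; 0.0824 -0.3062 1.2295]  S=[0.6377 0.0747; 0.0747 0.7885]  K=[0.6327 0.0180; 0.0327 0.3881; -0.3504 -0.1867]  nu=[4.1007, -1.9218]  x^+=[2.9758, -0.0086, 1.1083]  P^+=[0.1717 -0.0354 0.2357; -0.0354 0.2176 -0.2311; 0.2357 -0.2311 1.1139]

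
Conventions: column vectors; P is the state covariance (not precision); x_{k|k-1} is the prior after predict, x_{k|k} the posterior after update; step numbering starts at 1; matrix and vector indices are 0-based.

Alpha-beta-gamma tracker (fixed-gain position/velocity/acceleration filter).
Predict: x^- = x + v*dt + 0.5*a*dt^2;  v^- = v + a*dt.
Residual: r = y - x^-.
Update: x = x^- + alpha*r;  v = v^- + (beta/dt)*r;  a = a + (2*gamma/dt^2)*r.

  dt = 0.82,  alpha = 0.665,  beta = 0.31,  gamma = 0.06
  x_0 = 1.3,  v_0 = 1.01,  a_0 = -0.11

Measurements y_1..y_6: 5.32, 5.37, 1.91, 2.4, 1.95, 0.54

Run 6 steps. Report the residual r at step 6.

resid = 0.1648

step 1: x_pred=2.0912  r=3.2288  x^+=4.2384  v^+=2.1404  a^+=0.4662
step 2: x_pred=6.1503  r=-0.7803  x^+=5.6314  v^+=2.2278  a^+=0.3270
step 3: x_pred=7.5681  r=-5.6581  x^+=3.8055  v^+=0.3569  a^+=-0.6828
step 4: x_pred=3.8685  r=-1.4685  x^+=2.8920  v^+=-0.7582  a^+=-0.9449
step 5: x_pred=1.9526  r=-0.0026  x^+=1.9509  v^+=-1.5340  a^+=-0.9453
step 6: x_pred=0.3752  r=0.1648  x^+=0.4848  v^+=-2.2468  a^+=-0.9159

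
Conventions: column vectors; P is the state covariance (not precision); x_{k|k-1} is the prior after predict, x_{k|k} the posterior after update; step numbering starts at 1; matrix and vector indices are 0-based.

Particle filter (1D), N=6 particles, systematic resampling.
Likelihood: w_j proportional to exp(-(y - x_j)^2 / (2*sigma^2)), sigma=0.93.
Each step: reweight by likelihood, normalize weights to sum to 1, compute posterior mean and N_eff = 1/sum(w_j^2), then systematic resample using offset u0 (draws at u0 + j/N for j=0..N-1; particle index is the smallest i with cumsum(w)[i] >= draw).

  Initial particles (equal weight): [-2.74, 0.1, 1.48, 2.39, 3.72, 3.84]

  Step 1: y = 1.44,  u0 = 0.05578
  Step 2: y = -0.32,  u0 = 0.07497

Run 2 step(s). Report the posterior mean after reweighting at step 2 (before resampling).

step 1: w=[0.0000, 0.1743, 0.4917, 0.2921, 0.0244, 0.0176]  mean=1.6014  Neff=2.7910  idx=[1, 2, 2, 2, 3, 3]
step 2: w=[0.6484, 0.1103, 0.1103, 0.1103, 0.0103, 0.0103]  mean=0.6039  Neff=2.1873  idx=[0, 0, 0, 0, 1, 3]

post_mean = 0.6039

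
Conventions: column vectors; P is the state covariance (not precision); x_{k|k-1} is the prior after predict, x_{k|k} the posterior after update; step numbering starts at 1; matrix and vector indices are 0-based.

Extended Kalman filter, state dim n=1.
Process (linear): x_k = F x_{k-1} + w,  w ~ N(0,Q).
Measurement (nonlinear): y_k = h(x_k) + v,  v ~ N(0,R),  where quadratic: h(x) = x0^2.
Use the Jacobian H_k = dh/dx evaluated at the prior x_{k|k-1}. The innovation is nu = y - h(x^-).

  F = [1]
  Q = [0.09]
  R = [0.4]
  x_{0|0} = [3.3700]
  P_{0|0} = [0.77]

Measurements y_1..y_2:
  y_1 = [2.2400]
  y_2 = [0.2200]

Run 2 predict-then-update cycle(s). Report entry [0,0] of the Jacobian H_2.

H_jac[0,0] = 4.0621

step 1: x^-=[3.3700]  P^-=[0.8600]  H_jac=[6.7400]  S=[39.4677]  K=[0.1469]  nu=[-9.1169]  x^+=[2.0311]  P^+=[0.0087]
step 2: x^-=[2.0311]  P^-=[0.0987]  H_jac=[4.0621]  S=[2.0289]  K=[0.1976]  nu=[-3.9052]  x^+=[1.2592]  P^+=[0.0195]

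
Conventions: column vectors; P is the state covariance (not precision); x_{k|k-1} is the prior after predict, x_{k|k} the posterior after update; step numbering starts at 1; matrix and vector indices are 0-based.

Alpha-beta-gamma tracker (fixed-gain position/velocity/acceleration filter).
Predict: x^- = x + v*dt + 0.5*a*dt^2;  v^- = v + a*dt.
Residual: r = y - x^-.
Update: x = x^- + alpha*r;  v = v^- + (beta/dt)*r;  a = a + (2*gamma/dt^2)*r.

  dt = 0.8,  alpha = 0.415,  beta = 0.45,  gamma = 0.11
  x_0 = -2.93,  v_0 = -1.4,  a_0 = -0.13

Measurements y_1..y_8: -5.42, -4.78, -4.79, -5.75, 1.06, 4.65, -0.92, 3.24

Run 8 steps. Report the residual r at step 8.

resid = -6.9033

step 1: x_pred=-4.0916  r=-1.3284  x^+=-4.6429  v^+=-2.2512  a^+=-0.5866
step 2: x_pred=-6.6316  r=1.8516  x^+=-5.8632  v^+=-1.6790  a^+=0.0498
step 3: x_pred=-7.1904  r=2.4004  x^+=-6.1943  v^+=-0.2889  a^+=0.8750
step 4: x_pred=-6.1454  r=0.3954  x^+=-5.9813  v^+=0.6335  a^+=1.0109
step 5: x_pred=-5.1510  r=6.2110  x^+=-2.5734  v^+=4.9359  a^+=3.1459
step 6: x_pred=2.3820  r=2.2680  x^+=3.3232  v^+=8.7284  a^+=3.9256
step 7: x_pred=11.5621  r=-12.4821  x^+=6.3820  v^+=4.8477  a^+=-0.3652
step 8: x_pred=10.1433  r=-6.9033  x^+=7.2784  v^+=0.6724  a^+=-2.7382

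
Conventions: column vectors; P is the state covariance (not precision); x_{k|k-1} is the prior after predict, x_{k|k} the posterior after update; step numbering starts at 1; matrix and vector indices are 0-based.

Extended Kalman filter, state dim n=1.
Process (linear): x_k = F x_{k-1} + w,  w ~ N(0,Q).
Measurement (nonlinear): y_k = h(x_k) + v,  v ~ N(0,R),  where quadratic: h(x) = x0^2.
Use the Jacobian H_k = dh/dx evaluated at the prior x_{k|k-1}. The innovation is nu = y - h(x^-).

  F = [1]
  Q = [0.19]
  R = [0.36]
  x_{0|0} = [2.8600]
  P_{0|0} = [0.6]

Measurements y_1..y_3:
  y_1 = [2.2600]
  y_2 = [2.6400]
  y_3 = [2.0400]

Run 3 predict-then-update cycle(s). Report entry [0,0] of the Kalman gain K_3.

K[0,0] = 0.2611

step 1: x^-=[2.8600]  P^-=[0.7900]  H_jac=[5.7200]  S=[26.2075]  K=[0.1724]  nu=[-5.9196]  x^+=[1.8393]  P^+=[0.0109]
step 2: x^-=[1.8393]  P^-=[0.2009]  H_jac=[3.6786]  S=[3.0780]  K=[0.2400]  nu=[-0.7431]  x^+=[1.6609]  P^+=[0.0235]
step 3: x^-=[1.6609]  P^-=[0.2135]  H_jac=[3.3219]  S=[2.7159]  K=[0.2611]  nu=[-0.7187]  x^+=[1.4733]  P^+=[0.0283]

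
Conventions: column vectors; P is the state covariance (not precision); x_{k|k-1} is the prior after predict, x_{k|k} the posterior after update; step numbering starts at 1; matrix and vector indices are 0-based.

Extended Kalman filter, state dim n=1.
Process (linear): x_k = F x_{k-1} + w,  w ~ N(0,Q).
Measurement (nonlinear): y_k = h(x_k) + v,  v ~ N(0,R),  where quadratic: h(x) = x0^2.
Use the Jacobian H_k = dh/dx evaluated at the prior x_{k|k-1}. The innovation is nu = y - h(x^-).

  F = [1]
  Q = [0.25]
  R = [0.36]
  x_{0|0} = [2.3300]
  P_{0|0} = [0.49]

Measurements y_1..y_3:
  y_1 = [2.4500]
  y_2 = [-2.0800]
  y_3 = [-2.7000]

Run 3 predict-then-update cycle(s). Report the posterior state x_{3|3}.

step 1: x^-=[2.3300]  P^-=[0.7400]  H_jac=[4.6600]  S=[16.4295]  K=[0.2099]  nu=[-2.9789]  x^+=[1.7048]  P^+=[0.0162]
step 2: x^-=[1.7048]  P^-=[0.2662]  H_jac=[3.4095]  S=[3.4547]  K=[0.2627]  nu=[-4.9862]  x^+=[0.3947]  P^+=[0.0277]
step 3: x^-=[0.3947]  P^-=[0.2777]  H_jac=[0.7894]  S=[0.5331]  K=[0.4113]  nu=[-2.8558]  x^+=[-0.7799]  P^+=[0.1876]

x_post = [-0.7799]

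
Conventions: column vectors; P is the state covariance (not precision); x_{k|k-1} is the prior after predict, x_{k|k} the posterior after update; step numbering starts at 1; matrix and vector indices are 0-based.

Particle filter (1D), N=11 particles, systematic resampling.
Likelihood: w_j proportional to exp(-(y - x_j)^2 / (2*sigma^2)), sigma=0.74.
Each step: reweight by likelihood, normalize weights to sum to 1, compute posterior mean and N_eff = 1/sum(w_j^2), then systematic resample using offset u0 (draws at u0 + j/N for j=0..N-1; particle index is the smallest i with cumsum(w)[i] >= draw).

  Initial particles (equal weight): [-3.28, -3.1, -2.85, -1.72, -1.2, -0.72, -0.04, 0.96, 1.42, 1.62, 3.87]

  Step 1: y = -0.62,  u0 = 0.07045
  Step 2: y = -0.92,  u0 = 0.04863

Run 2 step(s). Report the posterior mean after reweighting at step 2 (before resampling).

post_mean = -0.8264

step 1: w=[0.0005, 0.0012, 0.0036, 0.1125, 0.2498, 0.3366, 0.2498, 0.0348, 0.0076, 0.0035, 0.0000]  mean=-0.7118  Neff=3.9671  idx=[3, 4, 4, 4, 5, 5, 5, 6, 6, 6, 7]
step 2: w=[0.0718, 0.1199, 0.1199, 0.1199, 0.1242, 0.1242, 0.1242, 0.0635, 0.0635, 0.0635, 0.0051]  mean=-0.8264  Neff=9.3685  idx=[0, 1, 2, 3, 3, 4, 5, 6, 6, 7, 9]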